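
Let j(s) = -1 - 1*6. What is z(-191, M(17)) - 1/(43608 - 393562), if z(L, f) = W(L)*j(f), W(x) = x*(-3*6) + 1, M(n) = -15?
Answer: -8424442641/349954 ≈ -24073.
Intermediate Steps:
j(s) = -7 (j(s) = -1 - 6 = -7)
W(x) = 1 - 18*x (W(x) = x*(-18) + 1 = -18*x + 1 = 1 - 18*x)
z(L, f) = -7 + 126*L (z(L, f) = (1 - 18*L)*(-7) = -7 + 126*L)
z(-191, M(17)) - 1/(43608 - 393562) = (-7 + 126*(-191)) - 1/(43608 - 393562) = (-7 - 24066) - 1/(-349954) = -24073 - 1*(-1/349954) = -24073 + 1/349954 = -8424442641/349954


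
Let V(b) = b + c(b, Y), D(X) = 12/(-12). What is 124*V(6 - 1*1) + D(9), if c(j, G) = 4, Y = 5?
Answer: 1115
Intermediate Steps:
D(X) = -1 (D(X) = 12*(-1/12) = -1)
V(b) = 4 + b (V(b) = b + 4 = 4 + b)
124*V(6 - 1*1) + D(9) = 124*(4 + (6 - 1*1)) - 1 = 124*(4 + (6 - 1)) - 1 = 124*(4 + 5) - 1 = 124*9 - 1 = 1116 - 1 = 1115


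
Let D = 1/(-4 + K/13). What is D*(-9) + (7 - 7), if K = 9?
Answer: 117/43 ≈ 2.7209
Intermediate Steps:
D = -13/43 (D = 1/(-4 + 9/13) = 1/(-43/13) = -13/43 ≈ -0.30233)
D*(-9) + (7 - 7) = -13/43*(-9) + (7 - 7) = 117/43 + 0 = 117/43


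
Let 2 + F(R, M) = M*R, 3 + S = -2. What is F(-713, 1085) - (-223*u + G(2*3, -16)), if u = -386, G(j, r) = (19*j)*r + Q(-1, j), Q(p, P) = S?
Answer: -857856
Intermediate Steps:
S = -5 (S = -3 - 2 = -5)
Q(p, P) = -5
F(R, M) = -2 + M*R
G(j, r) = -5 + 19*j*r (G(j, r) = (19*j)*r - 5 = 19*j*r - 5 = -5 + 19*j*r)
F(-713, 1085) - (-223*u + G(2*3, -16)) = (-2 + 1085*(-713)) - (-223*(-386) + (-5 + 19*(2*3)*(-16))) = (-2 - 773605) - (86078 + (-5 + 19*6*(-16))) = -773607 - (86078 + (-5 - 1824)) = -773607 - (86078 - 1829) = -773607 - 1*84249 = -773607 - 84249 = -857856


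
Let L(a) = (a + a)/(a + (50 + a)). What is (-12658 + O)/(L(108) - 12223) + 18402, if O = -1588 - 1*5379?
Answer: 29915999627/1625551 ≈ 18404.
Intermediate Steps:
L(a) = 2*a/(50 + 2*a) (L(a) = (2*a)/(50 + 2*a) = 2*a/(50 + 2*a))
O = -6967 (O = -1588 - 5379 = -6967)
(-12658 + O)/(L(108) - 12223) + 18402 = (-12658 - 6967)/(108/(25 + 108) - 12223) + 18402 = -19625/(108/133 - 12223) + 18402 = -19625/(-1625551/133) + 18402 = -19625*(-133/1625551) + 18402 = 2610125/1625551 + 18402 = 29915999627/1625551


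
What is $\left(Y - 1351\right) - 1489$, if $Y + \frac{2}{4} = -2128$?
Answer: $- \frac{9937}{2} \approx -4968.5$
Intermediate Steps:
$Y = - \frac{4257}{2}$ ($Y = - \frac{1}{2} - 2128 = - \frac{4257}{2} \approx -2128.5$)
$\left(Y - 1351\right) - 1489 = \left(- \frac{4257}{2} - 1351\right) - 1489 = - \frac{6959}{2} - 1489 = - \frac{9937}{2}$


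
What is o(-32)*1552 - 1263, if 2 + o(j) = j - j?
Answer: -4367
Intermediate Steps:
o(j) = -2 (o(j) = -2 + (j - j) = -2 + 0 = -2)
o(-32)*1552 - 1263 = -2*1552 - 1263 = -3104 - 1263 = -4367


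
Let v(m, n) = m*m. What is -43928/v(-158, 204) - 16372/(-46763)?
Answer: -411373614/291847883 ≈ -1.4095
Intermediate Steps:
v(m, n) = m²
-43928/v(-158, 204) - 16372/(-46763) = -43928/((-158)²) - 16372/(-46763) = -43928/24964 - 16372*(-1/46763) = -43928*1/24964 + 16372/46763 = -10982/6241 + 16372/46763 = -411373614/291847883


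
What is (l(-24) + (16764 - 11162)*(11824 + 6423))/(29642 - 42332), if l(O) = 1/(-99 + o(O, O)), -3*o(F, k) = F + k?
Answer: -8484234601/1053270 ≈ -8055.1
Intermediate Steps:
o(F, k) = -F/3 - k/3 (o(F, k) = -(F + k)/3 = -F/3 - k/3)
l(O) = 1/(-99 - 2*O/3) (l(O) = 1/(-99 + (-O/3 - O/3)) = 1/(-99 - 2*O/3))
(l(-24) + (16764 - 11162)*(11824 + 6423))/(29642 - 42332) = (-3/(297 + 2*(-24)) + (16764 - 11162)*(11824 + 6423))/(29642 - 42332) = (-3/(297 - 48) + 5602*18247)/(-12690) = (-3/249 + 102219694)*(-1/12690) = (-3*1/249 + 102219694)*(-1/12690) = (-1/83 + 102219694)*(-1/12690) = (8484234601/83)*(-1/12690) = -8484234601/1053270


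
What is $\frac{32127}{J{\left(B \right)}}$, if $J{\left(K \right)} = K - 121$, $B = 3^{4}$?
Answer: $- \frac{32127}{40} \approx -803.17$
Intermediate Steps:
$B = 81$
$J{\left(K \right)} = -121 + K$
$\frac{32127}{J{\left(B \right)}} = \frac{32127}{-121 + 81} = \frac{32127}{-40} = 32127 \left(- \frac{1}{40}\right) = - \frac{32127}{40}$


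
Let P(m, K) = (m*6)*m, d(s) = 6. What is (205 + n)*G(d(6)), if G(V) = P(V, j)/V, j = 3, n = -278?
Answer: -2628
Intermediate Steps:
P(m, K) = 6*m² (P(m, K) = (6*m)*m = 6*m²)
G(V) = 6*V (G(V) = (6*V²)/V = 6*V)
(205 + n)*G(d(6)) = (205 - 278)*(6*6) = -73*36 = -2628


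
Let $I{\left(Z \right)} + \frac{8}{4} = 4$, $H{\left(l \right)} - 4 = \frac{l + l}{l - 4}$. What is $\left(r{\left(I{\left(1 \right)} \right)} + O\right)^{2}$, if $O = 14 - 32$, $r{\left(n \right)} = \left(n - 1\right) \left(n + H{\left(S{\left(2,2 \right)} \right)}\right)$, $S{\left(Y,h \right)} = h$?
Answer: $196$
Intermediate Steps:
$H{\left(l \right)} = 4 + \frac{2 l}{-4 + l}$ ($H{\left(l \right)} = 4 + \frac{l + l}{l - 4} = 4 + \frac{2 l}{-4 + l}$)
$I{\left(Z \right)} = 2$ ($I{\left(Z \right)} = -2 + 4 = 2$)
$r{\left(n \right)} = \left(-1 + n\right) \left(2 + n\right)$ ($r{\left(n \right)} = \left(n - 1\right) \left(n + \frac{2 \left(-8 + 3 \cdot 2\right)}{-4 + 2}\right) = \left(-1 + n\right) \left(n + \frac{2 \left(-8 + 6\right)}{-2}\right) = \left(-1 + n\right) \left(n + 2 \left(- \frac{1}{2}\right) \left(-2\right)\right) = \left(-1 + n\right) \left(n + 2\right) = \left(-1 + n\right) \left(2 + n\right)$)
$O = -18$ ($O = 14 - 32 = -18$)
$\left(r{\left(I{\left(1 \right)} \right)} + O\right)^{2} = \left(\left(-2 + 2 + 2^{2}\right) - 18\right)^{2} = \left(\left(-2 + 2 + 4\right) - 18\right)^{2} = \left(4 - 18\right)^{2} = \left(-14\right)^{2} = 196$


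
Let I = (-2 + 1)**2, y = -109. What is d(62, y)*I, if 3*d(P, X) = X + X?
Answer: -218/3 ≈ -72.667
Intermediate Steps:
d(P, X) = 2*X/3 (d(P, X) = (X + X)/3 = (2*X)/3 = 2*X/3)
I = 1 (I = (-1)**2 = 1)
d(62, y)*I = ((2/3)*(-109))*1 = -218/3*1 = -218/3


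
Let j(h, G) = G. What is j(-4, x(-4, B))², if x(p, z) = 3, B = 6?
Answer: 9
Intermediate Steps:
j(-4, x(-4, B))² = 3² = 9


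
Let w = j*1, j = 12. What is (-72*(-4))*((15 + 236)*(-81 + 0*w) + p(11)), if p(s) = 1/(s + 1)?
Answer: -5855304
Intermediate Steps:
p(s) = 1/(1 + s)
w = 12 (w = 12*1 = 12)
(-72*(-4))*((15 + 236)*(-81 + 0*w) + p(11)) = (-72*(-4))*((15 + 236)*(-81 + 0*12) + 1/(1 + 11)) = 288*(251*(-81 + 0) + 1/12) = 288*(251*(-81) + 1/12) = 288*(-20331 + 1/12) = 288*(-243971/12) = -5855304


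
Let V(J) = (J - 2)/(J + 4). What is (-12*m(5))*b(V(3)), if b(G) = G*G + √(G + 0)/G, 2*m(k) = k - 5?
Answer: 0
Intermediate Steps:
m(k) = -5/2 + k/2 (m(k) = (k - 5)/2 = (-5 + k)/2 = -5/2 + k/2)
V(J) = (-2 + J)/(4 + J)
b(G) = G² + G^(-½) (b(G) = G² + √G/G = G² + G^(-½))
(-12*m(5))*b(V(3)) = (-12*(-5/2 + (½)*5))*(((-2 + 3)/(4 + 3))² + ((-2 + 3)/(4 + 3))^(-½)) = (-12*(-5/2 + 5/2))*((1/7)² + (1/7)^(-½)) = (-12*0)*(((⅐)*1)² + ((⅐)*1)^(-½)) = 0*((⅐)² + (⅐)^(-½)) = 0*(1/49 + √7) = 0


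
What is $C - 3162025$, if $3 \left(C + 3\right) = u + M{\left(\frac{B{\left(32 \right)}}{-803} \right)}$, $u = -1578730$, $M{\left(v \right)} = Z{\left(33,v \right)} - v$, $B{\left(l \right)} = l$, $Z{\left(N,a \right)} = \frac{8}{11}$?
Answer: $- \frac{807731366}{219} \approx -3.6883 \cdot 10^{6}$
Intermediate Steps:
$Z{\left(N,a \right)} = \frac{8}{11}$ ($Z{\left(N,a \right)} = 8 \cdot \frac{1}{11} = \frac{8}{11}$)
$M{\left(v \right)} = \frac{8}{11} - v$
$C = - \frac{115247891}{219}$ ($C = -3 + \frac{-1578730 + \left(\frac{8}{11} - \frac{32}{-803}\right)}{3} = -3 + \frac{-1578730 + \left(\frac{8}{11} - 32 \left(- \frac{1}{803}\right)\right)}{3} = -3 + \frac{-1578730 + \left(\frac{8}{11} - - \frac{32}{803}\right)}{3} = -3 + \frac{-1578730 + \left(\frac{8}{11} + \frac{32}{803}\right)}{3} = -3 + \frac{-1578730 + \frac{56}{73}}{3} = -3 + \frac{1}{3} \left(- \frac{115247234}{73}\right) = -3 - \frac{115247234}{219} = - \frac{115247891}{219} \approx -5.2625 \cdot 10^{5}$)
$C - 3162025 = - \frac{115247891}{219} - 3162025 = - \frac{807731366}{219}$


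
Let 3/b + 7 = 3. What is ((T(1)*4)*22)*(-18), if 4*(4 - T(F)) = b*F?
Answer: -6633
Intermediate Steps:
b = -3/4 (b = 3/(-7 + 3) = 3/(-4) = 3*(-1/4) = -3/4 ≈ -0.75000)
T(F) = 4 + 3*F/16 (T(F) = 4 - (-3)*F/16 = 4 + 3*F/16)
((T(1)*4)*22)*(-18) = (((4 + (3/16)*1)*4)*22)*(-18) = (((4 + 3/16)*4)*22)*(-18) = (((67/16)*4)*22)*(-18) = ((67/4)*22)*(-18) = (737/2)*(-18) = -6633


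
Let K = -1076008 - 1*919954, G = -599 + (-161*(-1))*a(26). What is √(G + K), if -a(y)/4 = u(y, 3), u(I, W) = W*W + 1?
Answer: I*√2003001 ≈ 1415.3*I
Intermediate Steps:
u(I, W) = 1 + W² (u(I, W) = W² + 1 = 1 + W²)
a(y) = -40 (a(y) = -4*(1 + 3²) = -4*(1 + 9) = -4*10 = -40)
G = -7039 (G = -599 - 161*(-1)*(-40) = -599 + 161*(-40) = -599 - 6440 = -7039)
K = -1995962 (K = -1076008 - 919954 = -1995962)
√(G + K) = √(-7039 - 1995962) = √(-2003001) = I*√2003001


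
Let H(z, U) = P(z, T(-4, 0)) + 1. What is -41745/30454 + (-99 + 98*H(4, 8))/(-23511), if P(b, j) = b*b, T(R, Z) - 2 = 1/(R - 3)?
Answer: -1029188113/716003994 ≈ -1.4374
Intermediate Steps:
T(R, Z) = 2 + 1/(-3 + R) (T(R, Z) = 2 + 1/(R - 3) = 2 + 1/(-3 + R))
P(b, j) = b²
H(z, U) = 1 + z² (H(z, U) = z² + 1 = 1 + z²)
-41745/30454 + (-99 + 98*H(4, 8))/(-23511) = -41745/30454 + (-99 + 98*(1 + 4²))/(-23511) = -41745*1/30454 + (-99 + 98*(1 + 16))*(-1/23511) = -41745/30454 + (-99 + 98*17)*(-1/23511) = -41745/30454 + (-99 + 1666)*(-1/23511) = -41745/30454 + 1567*(-1/23511) = -41745/30454 - 1567/23511 = -1029188113/716003994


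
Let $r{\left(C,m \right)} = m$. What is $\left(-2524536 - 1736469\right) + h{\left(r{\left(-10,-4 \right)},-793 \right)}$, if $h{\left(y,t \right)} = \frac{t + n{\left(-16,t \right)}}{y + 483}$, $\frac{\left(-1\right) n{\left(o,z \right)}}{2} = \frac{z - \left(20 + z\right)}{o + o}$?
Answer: $- \frac{8164088757}{1916} \approx -4.261 \cdot 10^{6}$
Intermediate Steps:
$n{\left(o,z \right)} = \frac{20}{o}$ ($n{\left(o,z \right)} = - 2 \frac{z - \left(20 + z\right)}{o + o} = - 2 \left(- \frac{20}{2 o}\right) = - 2 \left(- 20 \frac{1}{2 o}\right) = - 2 \left(- \frac{10}{o}\right) = \frac{20}{o}$)
$h{\left(y,t \right)} = \frac{- \frac{5}{4} + t}{483 + y}$ ($h{\left(y,t \right)} = \frac{t + \frac{20}{-16}}{y + 483} = \frac{t + 20 \left(- \frac{1}{16}\right)}{483 + y} = \frac{t - \frac{5}{4}}{483 + y} = \frac{- \frac{5}{4} + t}{483 + y}$)
$\left(-2524536 - 1736469\right) + h{\left(r{\left(-10,-4 \right)},-793 \right)} = \left(-2524536 - 1736469\right) + \frac{- \frac{5}{4} - 793}{483 - 4} = -4261005 + \frac{1}{479} \left(- \frac{3177}{4}\right) = -4261005 - \frac{3177}{1916} = - \frac{8164088757}{1916}$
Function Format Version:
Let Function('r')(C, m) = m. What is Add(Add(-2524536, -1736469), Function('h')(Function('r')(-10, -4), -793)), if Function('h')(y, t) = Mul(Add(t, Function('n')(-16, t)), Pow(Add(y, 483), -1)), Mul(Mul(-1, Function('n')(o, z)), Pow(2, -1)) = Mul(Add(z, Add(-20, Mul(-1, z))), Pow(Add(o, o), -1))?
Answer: Rational(-8164088757, 1916) ≈ -4.2610e+6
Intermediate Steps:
Function('n')(o, z) = Mul(20, Pow(o, -1)) (Function('n')(o, z) = Mul(-2, Mul(Add(z, Add(-20, Mul(-1, z))), Pow(Add(o, o), -1))) = Mul(-2, Mul(-20, Pow(Mul(2, o), -1))) = Mul(-2, Mul(-20, Mul(Rational(1, 2), Pow(o, -1)))) = Mul(-2, Mul(-10, Pow(o, -1))) = Mul(20, Pow(o, -1)))
Function('h')(y, t) = Mul(Pow(Add(483, y), -1), Add(Rational(-5, 4), t)) (Function('h')(y, t) = Mul(Add(t, Mul(20, Pow(-16, -1))), Pow(Add(y, 483), -1)) = Mul(Add(t, Mul(20, Rational(-1, 16))), Pow(Add(483, y), -1)) = Mul(Add(t, Rational(-5, 4)), Pow(Add(483, y), -1)) = Mul(Add(Rational(-5, 4), t), Pow(Add(483, y), -1)) = Mul(Pow(Add(483, y), -1), Add(Rational(-5, 4), t)))
Add(Add(-2524536, -1736469), Function('h')(Function('r')(-10, -4), -793)) = Add(Add(-2524536, -1736469), Mul(Pow(Add(483, -4), -1), Add(Rational(-5, 4), -793))) = Add(-4261005, Mul(Pow(479, -1), Rational(-3177, 4))) = Add(-4261005, Mul(Rational(1, 479), Rational(-3177, 4))) = Add(-4261005, Rational(-3177, 1916)) = Rational(-8164088757, 1916)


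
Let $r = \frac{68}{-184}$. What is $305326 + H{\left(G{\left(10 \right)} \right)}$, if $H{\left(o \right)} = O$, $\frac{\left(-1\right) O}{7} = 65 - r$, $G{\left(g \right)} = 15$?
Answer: $\frac{14023947}{46} \approx 3.0487 \cdot 10^{5}$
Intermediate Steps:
$r = - \frac{17}{46}$ ($r = 68 \left(- \frac{1}{184}\right) = - \frac{17}{46} \approx -0.36957$)
$O = - \frac{21049}{46}$ ($O = - 7 \left(65 - - \frac{17}{46}\right) = - 7 \left(65 + \frac{17}{46}\right) = \left(-7\right) \frac{3007}{46} = - \frac{21049}{46} \approx -457.59$)
$H{\left(o \right)} = - \frac{21049}{46}$
$305326 + H{\left(G{\left(10 \right)} \right)} = 305326 - \frac{21049}{46} = \frac{14023947}{46}$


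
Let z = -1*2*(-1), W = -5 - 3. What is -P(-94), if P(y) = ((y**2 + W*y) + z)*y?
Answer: 901460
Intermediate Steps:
W = -8
z = 2 (z = -2*(-1) = 2)
P(y) = y*(2 + y**2 - 8*y) (P(y) = ((y**2 - 8*y) + 2)*y = (2 + y**2 - 8*y)*y = y*(2 + y**2 - 8*y))
-P(-94) = -(-94)*(2 + (-94)**2 - 8*(-94)) = -(-94)*(2 + 8836 + 752) = -(-94)*9590 = -1*(-901460) = 901460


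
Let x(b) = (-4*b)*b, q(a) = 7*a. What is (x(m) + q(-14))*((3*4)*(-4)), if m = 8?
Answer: 16992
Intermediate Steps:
x(b) = -4*b²
(x(m) + q(-14))*((3*4)*(-4)) = (-4*8² + 7*(-14))*((3*4)*(-4)) = (-4*64 - 98)*(12*(-4)) = (-256 - 98)*(-48) = -354*(-48) = 16992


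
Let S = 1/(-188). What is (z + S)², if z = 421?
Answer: 6264247609/35344 ≈ 1.7724e+5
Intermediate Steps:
S = -1/188 ≈ -0.0053191
(z + S)² = (421 - 1/188)² = (79147/188)² = 6264247609/35344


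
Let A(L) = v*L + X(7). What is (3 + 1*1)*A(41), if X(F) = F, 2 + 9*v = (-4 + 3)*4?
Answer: -244/3 ≈ -81.333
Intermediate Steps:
v = -2/3 (v = -2/9 + ((-4 + 3)*4)/9 = -2/9 + (-1*4)/9 = -2/9 + (1/9)*(-4) = -2/9 - 4/9 = -2/3 ≈ -0.66667)
A(L) = 7 - 2*L/3 (A(L) = -2*L/3 + 7 = 7 - 2*L/3)
(3 + 1*1)*A(41) = (3 + 1*1)*(7 - 2/3*41) = (3 + 1)*(7 - 82/3) = 4*(-61/3) = -244/3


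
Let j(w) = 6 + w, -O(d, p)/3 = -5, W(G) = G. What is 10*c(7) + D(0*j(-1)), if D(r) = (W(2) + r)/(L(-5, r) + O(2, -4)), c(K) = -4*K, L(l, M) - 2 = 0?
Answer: -4758/17 ≈ -279.88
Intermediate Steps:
O(d, p) = 15 (O(d, p) = -3*(-5) = 15)
L(l, M) = 2 (L(l, M) = 2 + 0 = 2)
D(r) = 2/17 + r/17 (D(r) = (2 + r)/(2 + 15) = (2 + r)/17 = (2 + r)*(1/17) = 2/17 + r/17)
10*c(7) + D(0*j(-1)) = 10*(-4*7) + (2/17 + (0*(6 - 1))/17) = 10*(-28) + (2/17 + (0*5)/17) = -280 + (2/17 + (1/17)*0) = -280 + (2/17 + 0) = -280 + 2/17 = -4758/17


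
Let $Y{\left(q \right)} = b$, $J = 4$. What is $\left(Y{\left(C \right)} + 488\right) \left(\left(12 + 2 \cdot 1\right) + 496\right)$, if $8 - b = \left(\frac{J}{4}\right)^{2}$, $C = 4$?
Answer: $252450$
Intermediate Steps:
$b = 7$ ($b = 8 - \left(\frac{4}{4}\right)^{2} = 8 - \left(4 \cdot \frac{1}{4}\right)^{2} = 8 - 1^{2} = 8 - 1 = 7$)
$Y{\left(q \right)} = 7$
$\left(Y{\left(C \right)} + 488\right) \left(\left(12 + 2 \cdot 1\right) + 496\right) = \left(7 + 488\right) \left(\left(12 + 2 \cdot 1\right) + 496\right) = 495 \left(\left(12 + 2\right) + 496\right) = 495 \left(14 + 496\right) = 495 \cdot 510 = 252450$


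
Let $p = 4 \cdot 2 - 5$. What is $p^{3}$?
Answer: $27$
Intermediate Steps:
$p = 3$ ($p = 8 - 5 = 3$)
$p^{3} = 3^{3} = 27$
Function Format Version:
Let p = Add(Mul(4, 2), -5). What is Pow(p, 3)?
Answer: 27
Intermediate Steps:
p = 3 (p = Add(8, -5) = 3)
Pow(p, 3) = Pow(3, 3) = 27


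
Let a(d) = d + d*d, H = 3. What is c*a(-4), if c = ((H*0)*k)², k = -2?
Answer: 0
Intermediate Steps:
a(d) = d + d²
c = 0 (c = ((3*0)*(-2))² = (0*(-2))² = 0² = 0)
c*a(-4) = 0*(-4*(1 - 4)) = 0*(-4*(-3)) = 0*12 = 0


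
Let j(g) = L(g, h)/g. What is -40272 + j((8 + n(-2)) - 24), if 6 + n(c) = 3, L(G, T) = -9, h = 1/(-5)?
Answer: -765159/19 ≈ -40272.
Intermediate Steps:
h = -⅕ ≈ -0.20000
n(c) = -3 (n(c) = -6 + 3 = -3)
j(g) = -9/g
-40272 + j((8 + n(-2)) - 24) = -40272 - 9/((8 - 3) - 24) = -40272 - 9/(5 - 24) = -40272 - 9/(-19) = -40272 - 9*(-1/19) = -40272 + 9/19 = -765159/19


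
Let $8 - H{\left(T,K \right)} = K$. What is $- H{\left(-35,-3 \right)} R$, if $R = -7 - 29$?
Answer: $396$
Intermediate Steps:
$H{\left(T,K \right)} = 8 - K$
$R = -36$
$- H{\left(-35,-3 \right)} R = - (8 - -3) \left(-36\right) = - (8 + 3) \left(-36\right) = \left(-1\right) 11 \left(-36\right) = \left(-11\right) \left(-36\right) = 396$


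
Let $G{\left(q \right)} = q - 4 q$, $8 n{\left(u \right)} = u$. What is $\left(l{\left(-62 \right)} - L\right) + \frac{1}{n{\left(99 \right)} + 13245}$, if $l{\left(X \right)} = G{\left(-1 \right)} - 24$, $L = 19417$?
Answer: $- \frac{2061574834}{106059} \approx -19438.0$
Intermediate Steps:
$n{\left(u \right)} = \frac{u}{8}$
$G{\left(q \right)} = - 3 q$
$l{\left(X \right)} = -21$ ($l{\left(X \right)} = \left(-3\right) \left(-1\right) - 24 = 3 - 24 = -21$)
$\left(l{\left(-62 \right)} - L\right) + \frac{1}{n{\left(99 \right)} + 13245} = \left(-21 - 19417\right) + \frac{1}{\frac{1}{8} \cdot 99 + 13245} = \left(-21 - 19417\right) + \frac{1}{\frac{99}{8} + 13245} = -19438 + \frac{1}{\frac{106059}{8}} = -19438 + \frac{8}{106059} = - \frac{2061574834}{106059}$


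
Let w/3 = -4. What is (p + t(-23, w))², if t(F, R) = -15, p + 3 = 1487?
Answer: 2157961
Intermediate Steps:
w = -12 (w = 3*(-4) = -12)
p = 1484 (p = -3 + 1487 = 1484)
(p + t(-23, w))² = (1484 - 15)² = 1469² = 2157961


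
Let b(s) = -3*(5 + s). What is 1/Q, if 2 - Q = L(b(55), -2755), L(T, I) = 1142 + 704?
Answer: -1/1844 ≈ -0.00054230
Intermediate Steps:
b(s) = -15 - 3*s
L(T, I) = 1846
Q = -1844 (Q = 2 - 1*1846 = 2 - 1846 = -1844)
1/Q = 1/(-1844) = -1/1844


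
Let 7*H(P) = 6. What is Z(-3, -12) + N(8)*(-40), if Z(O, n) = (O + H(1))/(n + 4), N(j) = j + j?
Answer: -35825/56 ≈ -639.73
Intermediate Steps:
H(P) = 6/7 (H(P) = (⅐)*6 = 6/7)
N(j) = 2*j
Z(O, n) = (6/7 + O)/(4 + n) (Z(O, n) = (O + 6/7)/(n + 4) = (6/7 + O)/(4 + n))
Z(-3, -12) + N(8)*(-40) = (6/7 - 3)/(4 - 12) + (2*8)*(-40) = -15/7/(-8) + 16*(-40) = -⅛*(-15/7) - 640 = 15/56 - 640 = -35825/56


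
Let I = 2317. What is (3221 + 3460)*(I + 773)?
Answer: 20644290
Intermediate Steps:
(3221 + 3460)*(I + 773) = (3221 + 3460)*(2317 + 773) = 6681*3090 = 20644290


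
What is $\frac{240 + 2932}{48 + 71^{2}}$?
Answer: $\frac{3172}{5089} \approx 0.62331$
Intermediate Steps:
$\frac{240 + 2932}{48 + 71^{2}} = \frac{3172}{48 + 5041} = \frac{3172}{5089}$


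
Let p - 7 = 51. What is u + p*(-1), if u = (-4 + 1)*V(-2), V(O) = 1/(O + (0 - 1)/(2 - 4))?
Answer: -56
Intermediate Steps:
V(O) = 1/(½ + O) (V(O) = 1/(O - 1/(-2)) = 1/(O - 1*(-½)) = 1/(O + ½) = 1/(½ + O))
p = 58 (p = 7 + 51 = 58)
u = 2 (u = (-4 + 1)*(2/(1 + 2*(-2))) = -6/(1 - 4) = -6/(-3) = -6*(-1)/3 = -3*(-⅔) = 2)
u + p*(-1) = 2 + 58*(-1) = 2 - 58 = -56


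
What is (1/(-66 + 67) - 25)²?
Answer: 576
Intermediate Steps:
(1/(-66 + 67) - 25)² = (1/1 - 25)² = (1 - 25)² = (-24)² = 576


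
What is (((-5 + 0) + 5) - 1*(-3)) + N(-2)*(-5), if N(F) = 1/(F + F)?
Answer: 17/4 ≈ 4.2500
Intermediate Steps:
N(F) = 1/(2*F)
(((-5 + 0) + 5) - 1*(-3)) + N(-2)*(-5) = (((-5 + 0) + 5) - 1*(-3)) + ((1/2)/(-2))*(-5) = ((-5 + 5) + 3) + ((1/2)*(-1/2))*(-5) = (0 + 3) - 1/4*(-5) = 3 + 5/4 = 17/4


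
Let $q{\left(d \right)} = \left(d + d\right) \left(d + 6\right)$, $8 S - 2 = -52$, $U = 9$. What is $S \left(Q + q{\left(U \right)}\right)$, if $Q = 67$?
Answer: $- \frac{8425}{4} \approx -2106.3$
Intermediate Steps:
$S = - \frac{25}{4}$ ($S = \frac{1}{4} + \frac{1}{8} \left(-52\right) = \frac{1}{4} - \frac{13}{2} = - \frac{25}{4} \approx -6.25$)
$q{\left(d \right)} = 2 d \left(6 + d\right)$
$S \left(Q + q{\left(U \right)}\right) = - \frac{25 \left(67 + 2 \cdot 9 \left(6 + 9\right)\right)}{4} = - \frac{25 \left(67 + 2 \cdot 9 \cdot 15\right)}{4} = - \frac{25 \left(67 + 270\right)}{4} = \left(- \frac{25}{4}\right) 337 = - \frac{8425}{4}$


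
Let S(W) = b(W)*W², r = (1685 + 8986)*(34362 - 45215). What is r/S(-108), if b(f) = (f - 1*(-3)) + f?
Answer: 38604121/828144 ≈ 46.615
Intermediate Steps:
b(f) = 3 + 2*f (b(f) = (f + 3) + f = (3 + f) + f = 3 + 2*f)
r = -115812363 (r = 10671*(-10853) = -115812363)
S(W) = W²*(3 + 2*W) (S(W) = (3 + 2*W)*W² = W²*(3 + 2*W))
r/S(-108) = -115812363*1/(11664*(3 + 2*(-108))) = -115812363*1/(11664*(3 - 216)) = -115812363/(11664*(-213)) = -115812363/(-2484432) = -115812363*(-1/2484432) = 38604121/828144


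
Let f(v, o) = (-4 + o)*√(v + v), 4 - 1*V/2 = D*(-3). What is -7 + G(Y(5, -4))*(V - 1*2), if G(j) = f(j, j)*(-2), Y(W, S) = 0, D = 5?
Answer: -7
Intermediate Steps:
V = 38 (V = 8 - 10*(-3) = 8 - 2*(-15) = 8 + 30 = 38)
f(v, o) = √2*√v*(-4 + o) (f(v, o) = (-4 + o)*√(2*v) = (-4 + o)*(√2*√v) = √2*√v*(-4 + o))
G(j) = -2*√2*√j*(-4 + j) (G(j) = (√2*√j*(-4 + j))*(-2) = -2*√2*√j*(-4 + j))
-7 + G(Y(5, -4))*(V - 1*2) = -7 + (2*√2*√0*(4 - 1*0))*(38 - 1*2) = -7 + (2*√2*0*(4 + 0))*(38 - 2) = -7 + (2*√2*0*4)*36 = -7 + 0*36 = -7 + 0 = -7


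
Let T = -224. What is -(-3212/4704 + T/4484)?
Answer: 966019/1318296 ≈ 0.73278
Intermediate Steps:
-(-3212/4704 + T/4484) = -(-3212/4704 - 224/4484) = -(-3212*1/4704 - 224*1/4484) = -(-803/1176 - 56/1121) = -1*(-966019/1318296) = 966019/1318296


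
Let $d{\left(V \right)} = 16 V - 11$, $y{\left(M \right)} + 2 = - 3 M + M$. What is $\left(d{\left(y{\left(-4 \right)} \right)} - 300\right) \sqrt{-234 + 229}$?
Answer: $- 215 i \sqrt{5} \approx - 480.75 i$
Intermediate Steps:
$y{\left(M \right)} = -2 - 2 M$ ($y{\left(M \right)} = -2 + \left(- 3 M + M\right) = -2 - 2 M$)
$d{\left(V \right)} = -11 + 16 V$
$\left(d{\left(y{\left(-4 \right)} \right)} - 300\right) \sqrt{-234 + 229} = \left(\left(-11 + 16 \left(-2 - -8\right)\right) - 300\right) \sqrt{-234 + 229} = \left(\left(-11 + 16 \left(-2 + 8\right)\right) - 300\right) \sqrt{-5} = \left(\left(-11 + 16 \cdot 6\right) - 300\right) i \sqrt{5} = \left(\left(-11 + 96\right) - 300\right) i \sqrt{5} = \left(85 - 300\right) i \sqrt{5} = - 215 i \sqrt{5}$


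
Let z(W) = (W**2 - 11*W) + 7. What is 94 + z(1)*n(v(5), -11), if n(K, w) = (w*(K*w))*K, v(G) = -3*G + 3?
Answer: -52178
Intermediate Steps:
z(W) = 7 + W**2 - 11*W
v(G) = 3 - 3*G
n(K, w) = K**2*w**2 (n(K, w) = (K*w**2)*K = K**2*w**2)
94 + z(1)*n(v(5), -11) = 94 + (7 + 1**2 - 11*1)*((3 - 3*5)**2*(-11)**2) = 94 + (7 + 1 - 11)*((3 - 15)**2*121) = 94 - 3*(-12)**2*121 = 94 - 432*121 = 94 - 3*17424 = 94 - 52272 = -52178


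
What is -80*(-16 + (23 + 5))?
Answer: -960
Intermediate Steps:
-80*(-16 + (23 + 5)) = -80*(-16 + 28) = -80*12 = -960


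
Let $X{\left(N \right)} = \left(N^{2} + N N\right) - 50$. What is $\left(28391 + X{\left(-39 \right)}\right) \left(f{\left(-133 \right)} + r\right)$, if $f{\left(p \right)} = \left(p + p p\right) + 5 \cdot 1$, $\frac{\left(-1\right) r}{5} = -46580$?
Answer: $7860217563$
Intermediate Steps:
$r = 232900$ ($r = \left(-5\right) \left(-46580\right) = 232900$)
$f{\left(p \right)} = 5 + p + p^{2}$ ($f{\left(p \right)} = \left(p + p^{2}\right) + 5 = 5 + p + p^{2}$)
$X{\left(N \right)} = -50 + 2 N^{2}$ ($X{\left(N \right)} = \left(N^{2} + N^{2}\right) - 50 = 2 N^{2} - 50 = -50 + 2 N^{2}$)
$\left(28391 + X{\left(-39 \right)}\right) \left(f{\left(-133 \right)} + r\right) = \left(28391 - \left(50 - 2 \left(-39\right)^{2}\right)\right) \left(\left(5 - 133 + \left(-133\right)^{2}\right) + 232900\right) = \left(28391 + \left(-50 + 2 \cdot 1521\right)\right) \left(\left(5 - 133 + 17689\right) + 232900\right) = \left(28391 + \left(-50 + 3042\right)\right) \left(17561 + 232900\right) = \left(28391 + 2992\right) 250461 = 31383 \cdot 250461 = 7860217563$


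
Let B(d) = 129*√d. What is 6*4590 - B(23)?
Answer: 27540 - 129*√23 ≈ 26921.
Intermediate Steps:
6*4590 - B(23) = 6*4590 - 129*√23 = 27540 - 129*√23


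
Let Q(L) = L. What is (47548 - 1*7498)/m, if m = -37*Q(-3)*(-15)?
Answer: -890/37 ≈ -24.054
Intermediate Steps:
m = -1665 (m = -37*(-3)*(-15) = 111*(-15) = -1665)
(47548 - 1*7498)/m = (47548 - 1*7498)/(-1665) = (47548 - 7498)*(-1/1665) = 40050*(-1/1665) = -890/37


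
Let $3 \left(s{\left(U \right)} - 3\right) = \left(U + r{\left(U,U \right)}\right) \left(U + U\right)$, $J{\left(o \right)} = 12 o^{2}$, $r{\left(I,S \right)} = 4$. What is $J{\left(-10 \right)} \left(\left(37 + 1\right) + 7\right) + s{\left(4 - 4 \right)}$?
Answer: $54003$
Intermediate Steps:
$s{\left(U \right)} = 3 + \frac{2 U \left(4 + U\right)}{3}$ ($s{\left(U \right)} = 3 + \frac{\left(U + 4\right) \left(U + U\right)}{3} = 3 + \frac{\left(4 + U\right) 2 U}{3} = 3 + \frac{2 U \left(4 + U\right)}{3}$)
$J{\left(-10 \right)} \left(\left(37 + 1\right) + 7\right) + s{\left(4 - 4 \right)} = 12 \left(-10\right)^{2} \left(\left(37 + 1\right) + 7\right) + \left(3 + \frac{2 \left(4 - 4\right)^{2}}{3} + \frac{8 \left(4 - 4\right)}{3}\right) = 12 \cdot 100 \left(38 + 7\right) + \left(3 + \frac{2 \cdot 0^{2}}{3} + \frac{8}{3} \cdot 0\right) = 1200 \cdot 45 + \left(3 + \frac{2}{3} \cdot 0 + 0\right) = 54000 + \left(3 + 0 + 0\right) = 54000 + 3 = 54003$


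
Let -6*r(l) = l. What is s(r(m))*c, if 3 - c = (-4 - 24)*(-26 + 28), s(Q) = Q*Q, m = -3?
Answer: 59/4 ≈ 14.750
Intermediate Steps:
r(l) = -l/6
s(Q) = Q**2
c = 59 (c = 3 - (-4 - 24)*(-26 + 28) = 3 - (-28)*2 = 3 - 1*(-56) = 3 + 56 = 59)
s(r(m))*c = (-1/6*(-3))**2*59 = (1/2)**2*59 = (1/4)*59 = 59/4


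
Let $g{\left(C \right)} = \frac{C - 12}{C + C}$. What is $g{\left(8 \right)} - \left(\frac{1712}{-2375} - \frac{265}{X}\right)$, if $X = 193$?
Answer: $\frac{3380789}{1833500} \approx 1.8439$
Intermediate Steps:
$g{\left(C \right)} = \frac{-12 + C}{2 C}$
$g{\left(8 \right)} - \left(\frac{1712}{-2375} - \frac{265}{X}\right) = \frac{-12 + 8}{2 \cdot 8} - \left(\frac{1712}{-2375} - \frac{265}{193}\right) = \frac{1}{2} \cdot \frac{1}{8} \left(-4\right) - \left(1712 \left(- \frac{1}{2375}\right) - \frac{265}{193}\right) = - \frac{1}{4} - \left(- \frac{1712}{2375} - \frac{265}{193}\right) = - \frac{1}{4} - - \frac{959791}{458375} = - \frac{1}{4} + \frac{959791}{458375} = \frac{3380789}{1833500}$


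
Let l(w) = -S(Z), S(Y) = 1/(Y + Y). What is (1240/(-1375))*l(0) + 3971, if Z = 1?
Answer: 1092149/275 ≈ 3971.4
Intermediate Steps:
S(Y) = 1/(2*Y)
l(w) = -½ (l(w) = -1/(2*1) = -1/2 = -1*½ = -½)
(1240/(-1375))*l(0) + 3971 = (1240/(-1375))*(-½) + 3971 = (1240*(-1/1375))*(-½) + 3971 = -248/275*(-½) + 3971 = 124/275 + 3971 = 1092149/275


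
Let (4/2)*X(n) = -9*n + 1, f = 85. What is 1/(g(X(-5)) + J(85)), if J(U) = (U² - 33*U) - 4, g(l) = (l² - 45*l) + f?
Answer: 1/3995 ≈ 0.00025031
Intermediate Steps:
X(n) = ½ - 9*n/2 (X(n) = (-9*n + 1)/2 = (1 - 9*n)/2 = ½ - 9*n/2)
g(l) = 85 + l² - 45*l (g(l) = (l² - 45*l) + 85 = 85 + l² - 45*l)
J(U) = -4 + U² - 33*U
1/(g(X(-5)) + J(85)) = 1/((85 + (½ - 9/2*(-5))² - 45*(½ - 9/2*(-5))) + (-4 + 85² - 33*85)) = 1/((85 + (½ + 45/2)² - 45*(½ + 45/2)) + (-4 + 7225 - 2805)) = 1/((85 + 23² - 45*23) + 4416) = 1/((85 + 529 - 1035) + 4416) = 1/(-421 + 4416) = 1/3995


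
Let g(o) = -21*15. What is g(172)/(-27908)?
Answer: 315/27908 ≈ 0.011287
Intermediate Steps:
g(o) = -315
g(172)/(-27908) = -315/(-27908) = -315*(-1/27908) = 315/27908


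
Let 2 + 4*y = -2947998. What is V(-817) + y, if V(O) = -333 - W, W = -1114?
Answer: -736219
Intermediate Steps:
y = -737000 (y = -½ + (¼)*(-2947998) = -½ - 1473999/2 = -737000)
V(O) = 781 (V(O) = -333 - 1*(-1114) = -333 + 1114 = 781)
V(-817) + y = 781 - 737000 = -736219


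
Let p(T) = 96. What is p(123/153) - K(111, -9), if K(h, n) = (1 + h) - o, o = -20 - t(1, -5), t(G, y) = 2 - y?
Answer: -43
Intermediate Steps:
o = -27 (o = -20 - (2 - 1*(-5)) = -20 - (2 + 5) = -20 - 1*7 = -20 - 7 = -27)
K(h, n) = 28 + h (K(h, n) = (1 + h) - 1*(-27) = (1 + h) + 27 = 28 + h)
p(123/153) - K(111, -9) = 96 - (28 + 111) = 96 - 1*139 = 96 - 139 = -43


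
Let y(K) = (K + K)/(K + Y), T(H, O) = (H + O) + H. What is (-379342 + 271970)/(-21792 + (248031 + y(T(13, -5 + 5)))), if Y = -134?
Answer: -42633/89830 ≈ -0.47460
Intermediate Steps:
T(H, O) = O + 2*H
y(K) = 2*K/(-134 + K) (y(K) = (K + K)/(K - 134) = (2*K)/(-134 + K) = 2*K/(-134 + K))
(-379342 + 271970)/(-21792 + (248031 + y(T(13, -5 + 5)))) = (-379342 + 271970)/(-21792 + (248031 + 2*((-5 + 5) + 2*13)/(-134 + ((-5 + 5) + 2*13)))) = -107372/(-21792 + (248031 + 2*(0 + 26)/(-134 + (0 + 26)))) = -107372/(-21792 + (248031 + 2*26/(-134 + 26))) = -107372/(-21792 + (248031 + 2*26/(-108))) = -107372/(-21792 + (248031 + 2*26*(-1/108))) = -107372/(-21792 + (248031 - 13/27)) = -107372/(-21792 + 6696824/27) = -107372/6108440/27 = -107372*27/6108440 = -42633/89830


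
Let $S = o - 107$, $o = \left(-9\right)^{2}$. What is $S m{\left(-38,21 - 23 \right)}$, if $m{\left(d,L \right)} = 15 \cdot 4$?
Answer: $-1560$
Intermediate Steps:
$m{\left(d,L \right)} = 60$
$o = 81$
$S = -26$ ($S = 81 - 107 = -26$)
$S m{\left(-38,21 - 23 \right)} = \left(-26\right) 60 = -1560$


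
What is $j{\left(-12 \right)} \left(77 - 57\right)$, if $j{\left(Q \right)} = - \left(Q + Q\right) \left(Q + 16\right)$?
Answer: $1920$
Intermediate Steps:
$j{\left(Q \right)} = - 2 Q \left(16 + Q\right)$
$j{\left(-12 \right)} \left(77 - 57\right) = \left(-2\right) \left(-12\right) \left(16 - 12\right) \left(77 - 57\right) = \left(-2\right) \left(-12\right) 4 \left(77 - 57\right) = 96 \cdot 20 = 1920$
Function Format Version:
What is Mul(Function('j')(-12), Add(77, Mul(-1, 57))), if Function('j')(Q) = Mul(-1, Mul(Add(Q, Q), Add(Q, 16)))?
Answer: 1920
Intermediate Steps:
Function('j')(Q) = Mul(-2, Q, Add(16, Q)) (Function('j')(Q) = Mul(-1, Mul(Mul(2, Q), Add(16, Q))) = Mul(-1, Mul(2, Q, Add(16, Q))) = Mul(-2, Q, Add(16, Q)))
Mul(Function('j')(-12), Add(77, Mul(-1, 57))) = Mul(Mul(-2, -12, Add(16, -12)), Add(77, Mul(-1, 57))) = Mul(Mul(-2, -12, 4), Add(77, -57)) = Mul(96, 20) = 1920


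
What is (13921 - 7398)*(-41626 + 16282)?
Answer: -165318912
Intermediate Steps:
(13921 - 7398)*(-41626 + 16282) = 6523*(-25344) = -165318912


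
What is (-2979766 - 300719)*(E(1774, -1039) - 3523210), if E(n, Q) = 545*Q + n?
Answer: 13409609010135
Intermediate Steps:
E(n, Q) = n + 545*Q
(-2979766 - 300719)*(E(1774, -1039) - 3523210) = (-2979766 - 300719)*((1774 + 545*(-1039)) - 3523210) = -3280485*((1774 - 566255) - 3523210) = -3280485*(-564481 - 3523210) = -3280485*(-4087691) = 13409609010135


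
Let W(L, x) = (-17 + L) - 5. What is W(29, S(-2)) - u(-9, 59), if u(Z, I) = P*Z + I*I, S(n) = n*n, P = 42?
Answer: -3096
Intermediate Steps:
S(n) = n²
W(L, x) = -22 + L
u(Z, I) = I² + 42*Z (u(Z, I) = 42*Z + I*I = 42*Z + I² = I² + 42*Z)
W(29, S(-2)) - u(-9, 59) = (-22 + 29) - (59² + 42*(-9)) = 7 - (3481 - 378) = 7 - 1*3103 = 7 - 3103 = -3096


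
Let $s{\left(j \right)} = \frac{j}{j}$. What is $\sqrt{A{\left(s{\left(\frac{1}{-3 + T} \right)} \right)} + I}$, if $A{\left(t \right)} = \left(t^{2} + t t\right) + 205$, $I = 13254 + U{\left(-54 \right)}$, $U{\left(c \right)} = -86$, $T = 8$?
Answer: $5 \sqrt{535} \approx 115.65$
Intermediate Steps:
$s{\left(j \right)} = 1$
$I = 13168$ ($I = 13254 - 86 = 13168$)
$A{\left(t \right)} = 205 + 2 t^{2}$ ($A{\left(t \right)} = \left(t^{2} + t^{2}\right) + 205 = 2 t^{2} + 205 = 205 + 2 t^{2}$)
$\sqrt{A{\left(s{\left(\frac{1}{-3 + T} \right)} \right)} + I} = \sqrt{\left(205 + 2 \cdot 1^{2}\right) + 13168} = \sqrt{\left(205 + 2 \cdot 1\right) + 13168} = \sqrt{\left(205 + 2\right) + 13168} = \sqrt{207 + 13168} = \sqrt{13375} = 5 \sqrt{535}$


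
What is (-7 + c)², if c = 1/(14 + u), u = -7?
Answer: 2304/49 ≈ 47.020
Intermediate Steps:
c = ⅐ (c = 1/(14 - 7) = 1/7 = ⅐ ≈ 0.14286)
(-7 + c)² = (-7 + ⅐)² = (-48/7)² = 2304/49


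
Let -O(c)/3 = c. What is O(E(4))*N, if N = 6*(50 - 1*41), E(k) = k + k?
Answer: -1296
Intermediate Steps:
E(k) = 2*k
O(c) = -3*c
N = 54 (N = 6*(50 - 41) = 6*9 = 54)
O(E(4))*N = -6*4*54 = -3*8*54 = -24*54 = -1296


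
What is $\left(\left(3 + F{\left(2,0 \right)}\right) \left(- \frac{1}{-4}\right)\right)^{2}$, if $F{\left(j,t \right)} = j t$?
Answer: $\frac{9}{16} \approx 0.5625$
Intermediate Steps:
$\left(\left(3 + F{\left(2,0 \right)}\right) \left(- \frac{1}{-4}\right)\right)^{2} = \left(\left(3 + 2 \cdot 0\right) \left(- \frac{1}{-4}\right)\right)^{2} = \left(\left(3 + 0\right) \left(\left(-1\right) \left(- \frac{1}{4}\right)\right)\right)^{2} = \left(3 \cdot \frac{1}{4}\right)^{2} = \left(\frac{3}{4}\right)^{2} = \frac{9}{16}$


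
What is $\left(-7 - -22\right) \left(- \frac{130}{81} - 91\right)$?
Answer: $- \frac{37505}{27} \approx -1389.1$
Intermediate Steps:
$\left(-7 - -22\right) \left(- \frac{130}{81} - 91\right) = \left(-7 + 22\right) \left(\left(-130\right) \frac{1}{81} - 91\right) = 15 \left(- \frac{130}{81} - 91\right) = 15 \left(- \frac{7501}{81}\right) = - \frac{37505}{27}$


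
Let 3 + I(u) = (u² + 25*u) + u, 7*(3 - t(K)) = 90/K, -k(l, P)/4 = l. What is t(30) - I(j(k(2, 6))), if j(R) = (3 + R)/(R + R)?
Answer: -4751/1792 ≈ -2.6512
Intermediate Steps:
k(l, P) = -4*l
j(R) = (3 + R)/(2*R) (j(R) = (3 + R)/((2*R)) = (3 + R)*(1/(2*R)) = (3 + R)/(2*R))
t(K) = 3 - 90/(7*K)
I(u) = -3 + u² + 26*u (I(u) = -3 + ((u² + 25*u) + u) = -3 + (u² + 26*u) = -3 + u² + 26*u)
t(30) - I(j(k(2, 6))) = (3 - 90/7/30) - (-3 + ((3 - 4*2)/(2*((-4*2))))² + 26*((3 - 4*2)/(2*((-4*2))))) = (3 - 90/7*1/30) - (-3 + ((½)*(3 - 8)/(-8))² + 26*((½)*(3 - 8)/(-8))) = (3 - 3/7) - (-3 + ((½)*(-⅛)*(-5))² + 26*((½)*(-⅛)*(-5))) = 18/7 - (-3 + (5/16)² + 26*(5/16)) = 18/7 - (-3 + 25/256 + 65/8) = 18/7 - 1*1337/256 = 18/7 - 1337/256 = -4751/1792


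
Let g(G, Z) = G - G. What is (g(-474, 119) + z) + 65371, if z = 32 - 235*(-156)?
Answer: 102063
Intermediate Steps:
g(G, Z) = 0
z = 36692 (z = 32 + 36660 = 36692)
(g(-474, 119) + z) + 65371 = (0 + 36692) + 65371 = 36692 + 65371 = 102063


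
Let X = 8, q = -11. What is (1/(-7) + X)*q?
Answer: -605/7 ≈ -86.429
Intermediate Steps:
(1/(-7) + X)*q = (1/(-7) + 8)*(-11) = (-1/7 + 8)*(-11) = (55/7)*(-11) = -605/7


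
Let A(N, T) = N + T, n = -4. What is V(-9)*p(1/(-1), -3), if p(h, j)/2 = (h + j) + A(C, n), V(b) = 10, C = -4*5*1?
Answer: -560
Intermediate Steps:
C = -20 (C = -20*1 = -20)
p(h, j) = -48 + 2*h + 2*j (p(h, j) = 2*((h + j) + (-20 - 4)) = 2*((h + j) - 24) = 2*(-24 + h + j) = -48 + 2*h + 2*j)
V(-9)*p(1/(-1), -3) = 10*(-48 + 2/(-1) + 2*(-3)) = 10*(-48 + 2*(-1) - 6) = 10*(-48 - 2 - 6) = 10*(-56) = -560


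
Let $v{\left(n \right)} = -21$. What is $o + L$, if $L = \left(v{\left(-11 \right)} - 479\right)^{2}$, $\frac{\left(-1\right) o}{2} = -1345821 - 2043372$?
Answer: $7028386$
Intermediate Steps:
$o = 6778386$ ($o = - 2 \left(-1345821 - 2043372\right) = \left(-2\right) \left(-3389193\right) = 6778386$)
$L = 250000$ ($L = \left(-21 - 479\right)^{2} = \left(-500\right)^{2} = 250000$)
$o + L = 6778386 + 250000 = 7028386$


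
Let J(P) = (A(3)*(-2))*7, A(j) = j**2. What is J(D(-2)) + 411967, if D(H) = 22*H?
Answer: 411841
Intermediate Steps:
J(P) = -126 (J(P) = (3**2*(-2))*7 = (9*(-2))*7 = -18*7 = -126)
J(D(-2)) + 411967 = -126 + 411967 = 411841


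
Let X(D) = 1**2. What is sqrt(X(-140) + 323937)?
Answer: sqrt(323938) ≈ 569.16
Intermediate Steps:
X(D) = 1
sqrt(X(-140) + 323937) = sqrt(1 + 323937) = sqrt(323938)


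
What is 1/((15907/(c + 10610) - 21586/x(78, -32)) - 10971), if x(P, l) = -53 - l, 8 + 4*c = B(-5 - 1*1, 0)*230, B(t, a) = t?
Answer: -71841/714210556 ≈ -0.00010059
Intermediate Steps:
c = -347 (c = -2 + ((-5 - 1*1)*230)/4 = -2 + ((-5 - 1)*230)/4 = -2 + (-6*230)/4 = -2 + (¼)*(-1380) = -2 - 345 = -347)
1/((15907/(c + 10610) - 21586/x(78, -32)) - 10971) = 1/((15907/(-347 + 10610) - 21586/(-53 - 1*(-32))) - 10971) = 1/((15907/10263 - 21586/(-53 + 32)) - 10971) = 1/((15907*(1/10263) - 21586/(-21)) - 10971) = 1/((15907/10263 - 21586*(-1/21)) - 10971) = 1/((15907/10263 + 21586/21) - 10971) = 1/(73957055/71841 - 10971) = 1/(-714210556/71841) = -71841/714210556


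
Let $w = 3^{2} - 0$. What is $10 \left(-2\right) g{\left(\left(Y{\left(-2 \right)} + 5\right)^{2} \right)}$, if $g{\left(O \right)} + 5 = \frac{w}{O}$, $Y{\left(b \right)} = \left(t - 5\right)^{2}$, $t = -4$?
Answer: $\frac{184855}{1849} \approx 99.976$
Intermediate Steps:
$Y{\left(b \right)} = 81$ ($Y{\left(b \right)} = \left(-4 - 5\right)^{2} = \left(-9\right)^{2} = 81$)
$w = 9$ ($w = 9 + 0 = 9$)
$g{\left(O \right)} = -5 + \frac{9}{O}$
$10 \left(-2\right) g{\left(\left(Y{\left(-2 \right)} + 5\right)^{2} \right)} = 10 \left(-2\right) \left(-5 + \frac{9}{\left(81 + 5\right)^{2}}\right) = - 20 \left(-5 + \frac{9}{86^{2}}\right) = - 20 \left(-5 + \frac{9}{7396}\right) = \left(-20\right) \left(- \frac{36971}{7396}\right) = \frac{184855}{1849}$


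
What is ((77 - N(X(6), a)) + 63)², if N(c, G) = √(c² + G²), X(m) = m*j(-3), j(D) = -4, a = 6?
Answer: 20212 - 1680*√17 ≈ 13285.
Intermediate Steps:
X(m) = -4*m (X(m) = m*(-4) = -4*m)
N(c, G) = √(G² + c²)
((77 - N(X(6), a)) + 63)² = ((77 - √(6² + (-4*6)²)) + 63)² = ((77 - √(36 + (-24)²)) + 63)² = ((77 - √(36 + 576)) + 63)² = ((77 - √612) + 63)² = ((77 - 6*√17) + 63)² = (140 - 6*√17)²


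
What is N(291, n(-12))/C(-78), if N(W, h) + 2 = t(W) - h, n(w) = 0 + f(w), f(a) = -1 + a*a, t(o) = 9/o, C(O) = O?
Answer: 7031/3783 ≈ 1.8586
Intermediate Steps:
f(a) = -1 + a²
n(w) = -1 + w² (n(w) = 0 + (-1 + w²) = -1 + w²)
N(W, h) = -2 - h + 9/W (N(W, h) = -2 + (9/W - h) = -2 + (-h + 9/W) = -2 - h + 9/W)
N(291, n(-12))/C(-78) = (-2 - (-1 + (-12)²) + 9/291)/(-78) = (-2 - (-1 + 144) + 9*(1/291))*(-1/78) = (-2 - 1*143 + 3/97)*(-1/78) = (-2 - 143 + 3/97)*(-1/78) = -14062/97*(-1/78) = 7031/3783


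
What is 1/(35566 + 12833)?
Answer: 1/48399 ≈ 2.0662e-5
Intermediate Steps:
1/(35566 + 12833) = 1/48399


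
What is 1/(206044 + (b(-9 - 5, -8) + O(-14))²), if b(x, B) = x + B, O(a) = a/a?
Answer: 1/206485 ≈ 4.8430e-6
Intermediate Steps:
O(a) = 1
b(x, B) = B + x
1/(206044 + (b(-9 - 5, -8) + O(-14))²) = 1/(206044 + ((-8 + (-9 - 5)) + 1)²) = 1/(206044 + ((-8 - 14) + 1)²) = 1/(206044 + (-22 + 1)²) = 1/(206044 + (-21)²) = 1/(206044 + 441) = 1/206485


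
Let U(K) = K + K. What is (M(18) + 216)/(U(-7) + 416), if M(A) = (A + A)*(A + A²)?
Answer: 2088/67 ≈ 31.164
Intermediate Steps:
U(K) = 2*K
M(A) = 2*A*(A + A²) (M(A) = (2*A)*(A + A²) = 2*A*(A + A²))
(M(18) + 216)/(U(-7) + 416) = (2*18²*(1 + 18) + 216)/(2*(-7) + 416) = (2*324*19 + 216)/(-14 + 416) = (12312 + 216)/402 = 12528*(1/402) = 2088/67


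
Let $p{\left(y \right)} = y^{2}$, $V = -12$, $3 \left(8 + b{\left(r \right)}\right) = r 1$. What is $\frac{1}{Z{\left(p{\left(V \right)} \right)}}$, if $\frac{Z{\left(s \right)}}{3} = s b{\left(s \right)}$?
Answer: $\frac{1}{17280} \approx 5.787 \cdot 10^{-5}$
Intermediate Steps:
$b{\left(r \right)} = -8 + \frac{r}{3}$ ($b{\left(r \right)} = -8 + \frac{r 1}{3} = -8 + \frac{r}{3}$)
$Z{\left(s \right)} = 3 s \left(-8 + \frac{s}{3}\right)$
$\frac{1}{Z{\left(p{\left(V \right)} \right)}} = \frac{1}{\left(-12\right)^{2} \left(-24 + \left(-12\right)^{2}\right)} = \frac{1}{144 \left(-24 + 144\right)} = \frac{1}{144 \cdot 120} = \frac{1}{17280}$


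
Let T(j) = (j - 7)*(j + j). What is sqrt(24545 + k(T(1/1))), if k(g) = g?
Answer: sqrt(24533) ≈ 156.63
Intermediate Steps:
T(j) = 2*j*(-7 + j) (T(j) = (-7 + j)*(2*j) = 2*j*(-7 + j))
sqrt(24545 + k(T(1/1))) = sqrt(24545 + 2*(-7 + 1/1)/1) = sqrt(24545 + 2*1*(-7 + 1)) = sqrt(24545 + 2*1*(-6)) = sqrt(24545 - 12) = sqrt(24533)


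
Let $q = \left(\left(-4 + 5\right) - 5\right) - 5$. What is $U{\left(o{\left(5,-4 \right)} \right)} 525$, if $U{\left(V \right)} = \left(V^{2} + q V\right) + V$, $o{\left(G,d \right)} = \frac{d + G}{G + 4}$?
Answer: $- \frac{12425}{27} \approx -460.19$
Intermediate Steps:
$q = -9$ ($q = \left(1 - 5\right) - 5 = -4 - 5 = -9$)
$o{\left(G,d \right)} = \frac{G + d}{4 + G}$
$U{\left(V \right)} = V^{2} - 8 V$ ($U{\left(V \right)} = \left(V^{2} - 9 V\right) + V = V^{2} - 8 V$)
$U{\left(o{\left(5,-4 \right)} \right)} 525 = \frac{5 - 4}{4 + 5} \left(-8 + \frac{5 - 4}{4 + 5}\right) 525 = \frac{1}{9} \cdot 1 \left(-8 + \frac{1}{9} \cdot 1\right) 525 = \frac{-8 + \frac{1}{9}}{9} \cdot 525 = \frac{1}{9} \left(- \frac{71}{9}\right) 525 = \left(- \frac{71}{81}\right) 525 = - \frac{12425}{27}$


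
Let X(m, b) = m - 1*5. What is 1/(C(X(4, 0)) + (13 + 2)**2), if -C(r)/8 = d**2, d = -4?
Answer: 1/97 ≈ 0.010309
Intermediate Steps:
X(m, b) = -5 + m (X(m, b) = m - 5 = -5 + m)
C(r) = -128 (C(r) = -8*(-4)**2 = -8*16 = -128)
1/(C(X(4, 0)) + (13 + 2)**2) = 1/(-128 + (13 + 2)**2) = 1/(-128 + 15**2) = 1/(-128 + 225) = 1/97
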